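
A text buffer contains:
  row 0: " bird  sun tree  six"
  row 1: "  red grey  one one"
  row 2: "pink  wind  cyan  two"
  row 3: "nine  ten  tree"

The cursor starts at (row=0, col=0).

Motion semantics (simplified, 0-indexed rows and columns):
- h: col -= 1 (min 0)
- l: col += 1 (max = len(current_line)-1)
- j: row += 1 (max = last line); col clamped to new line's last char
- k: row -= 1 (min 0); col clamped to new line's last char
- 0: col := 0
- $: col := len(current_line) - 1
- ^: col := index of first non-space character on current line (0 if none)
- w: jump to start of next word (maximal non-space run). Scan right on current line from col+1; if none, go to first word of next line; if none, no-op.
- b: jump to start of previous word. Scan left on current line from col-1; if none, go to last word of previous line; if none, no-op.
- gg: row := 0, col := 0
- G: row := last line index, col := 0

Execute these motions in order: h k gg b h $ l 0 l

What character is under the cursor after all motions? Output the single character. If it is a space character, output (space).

Answer: b

Derivation:
After 1 (h): row=0 col=0 char='_'
After 2 (k): row=0 col=0 char='_'
After 3 (gg): row=0 col=0 char='_'
After 4 (b): row=0 col=0 char='_'
After 5 (h): row=0 col=0 char='_'
After 6 ($): row=0 col=19 char='x'
After 7 (l): row=0 col=19 char='x'
After 8 (0): row=0 col=0 char='_'
After 9 (l): row=0 col=1 char='b'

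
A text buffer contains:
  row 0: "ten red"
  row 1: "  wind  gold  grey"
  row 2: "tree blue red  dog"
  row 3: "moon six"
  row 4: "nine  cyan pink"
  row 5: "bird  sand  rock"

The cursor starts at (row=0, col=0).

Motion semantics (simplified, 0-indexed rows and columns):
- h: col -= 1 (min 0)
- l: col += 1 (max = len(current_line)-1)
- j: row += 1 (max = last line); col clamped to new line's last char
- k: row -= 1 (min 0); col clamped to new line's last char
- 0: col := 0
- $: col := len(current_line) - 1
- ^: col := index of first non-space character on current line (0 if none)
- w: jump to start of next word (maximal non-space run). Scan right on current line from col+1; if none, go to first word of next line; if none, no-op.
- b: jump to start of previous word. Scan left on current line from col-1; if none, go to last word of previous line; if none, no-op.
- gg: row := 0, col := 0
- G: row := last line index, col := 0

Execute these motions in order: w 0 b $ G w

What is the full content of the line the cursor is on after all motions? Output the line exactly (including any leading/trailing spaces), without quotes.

After 1 (w): row=0 col=4 char='r'
After 2 (0): row=0 col=0 char='t'
After 3 (b): row=0 col=0 char='t'
After 4 ($): row=0 col=6 char='d'
After 5 (G): row=5 col=0 char='b'
After 6 (w): row=5 col=6 char='s'

Answer: bird  sand  rock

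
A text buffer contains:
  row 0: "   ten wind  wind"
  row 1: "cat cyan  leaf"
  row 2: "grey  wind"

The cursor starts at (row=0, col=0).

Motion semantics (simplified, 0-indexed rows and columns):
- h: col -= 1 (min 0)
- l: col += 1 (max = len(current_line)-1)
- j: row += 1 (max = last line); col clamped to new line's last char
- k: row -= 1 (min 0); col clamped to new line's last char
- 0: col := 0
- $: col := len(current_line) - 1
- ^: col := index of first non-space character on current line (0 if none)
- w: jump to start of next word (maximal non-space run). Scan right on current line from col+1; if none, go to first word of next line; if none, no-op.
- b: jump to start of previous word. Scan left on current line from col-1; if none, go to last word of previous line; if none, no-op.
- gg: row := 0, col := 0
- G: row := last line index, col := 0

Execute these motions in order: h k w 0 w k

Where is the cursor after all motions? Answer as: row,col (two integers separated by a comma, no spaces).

After 1 (h): row=0 col=0 char='_'
After 2 (k): row=0 col=0 char='_'
After 3 (w): row=0 col=3 char='t'
After 4 (0): row=0 col=0 char='_'
After 5 (w): row=0 col=3 char='t'
After 6 (k): row=0 col=3 char='t'

Answer: 0,3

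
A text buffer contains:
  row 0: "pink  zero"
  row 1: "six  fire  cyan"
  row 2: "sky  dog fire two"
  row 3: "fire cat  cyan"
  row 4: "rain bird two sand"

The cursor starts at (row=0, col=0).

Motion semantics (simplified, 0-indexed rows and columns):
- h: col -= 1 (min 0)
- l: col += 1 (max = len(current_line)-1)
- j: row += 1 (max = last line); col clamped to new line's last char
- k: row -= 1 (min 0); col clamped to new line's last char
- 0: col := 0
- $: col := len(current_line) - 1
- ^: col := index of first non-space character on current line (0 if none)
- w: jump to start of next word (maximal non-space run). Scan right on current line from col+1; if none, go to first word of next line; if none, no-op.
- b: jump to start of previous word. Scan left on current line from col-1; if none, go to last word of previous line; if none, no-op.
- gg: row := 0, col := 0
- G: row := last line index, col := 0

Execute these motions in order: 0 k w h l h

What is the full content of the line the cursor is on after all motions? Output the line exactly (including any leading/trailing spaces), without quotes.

Answer: pink  zero

Derivation:
After 1 (0): row=0 col=0 char='p'
After 2 (k): row=0 col=0 char='p'
After 3 (w): row=0 col=6 char='z'
After 4 (h): row=0 col=5 char='_'
After 5 (l): row=0 col=6 char='z'
After 6 (h): row=0 col=5 char='_'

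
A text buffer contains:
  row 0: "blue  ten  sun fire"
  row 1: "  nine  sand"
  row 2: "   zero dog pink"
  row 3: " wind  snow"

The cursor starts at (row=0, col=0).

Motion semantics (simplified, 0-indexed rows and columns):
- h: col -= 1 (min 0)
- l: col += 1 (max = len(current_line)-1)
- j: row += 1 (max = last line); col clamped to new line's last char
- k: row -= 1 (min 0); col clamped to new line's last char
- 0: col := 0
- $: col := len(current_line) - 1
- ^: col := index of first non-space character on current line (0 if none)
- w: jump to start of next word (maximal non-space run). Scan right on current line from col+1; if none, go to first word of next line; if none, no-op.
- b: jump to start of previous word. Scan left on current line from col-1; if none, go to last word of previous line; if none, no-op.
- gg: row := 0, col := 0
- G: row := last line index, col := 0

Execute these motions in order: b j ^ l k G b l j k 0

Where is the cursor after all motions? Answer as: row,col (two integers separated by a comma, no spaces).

After 1 (b): row=0 col=0 char='b'
After 2 (j): row=1 col=0 char='_'
After 3 (^): row=1 col=2 char='n'
After 4 (l): row=1 col=3 char='i'
After 5 (k): row=0 col=3 char='e'
After 6 (G): row=3 col=0 char='_'
After 7 (b): row=2 col=12 char='p'
After 8 (l): row=2 col=13 char='i'
After 9 (j): row=3 col=10 char='w'
After 10 (k): row=2 col=10 char='g'
After 11 (0): row=2 col=0 char='_'

Answer: 2,0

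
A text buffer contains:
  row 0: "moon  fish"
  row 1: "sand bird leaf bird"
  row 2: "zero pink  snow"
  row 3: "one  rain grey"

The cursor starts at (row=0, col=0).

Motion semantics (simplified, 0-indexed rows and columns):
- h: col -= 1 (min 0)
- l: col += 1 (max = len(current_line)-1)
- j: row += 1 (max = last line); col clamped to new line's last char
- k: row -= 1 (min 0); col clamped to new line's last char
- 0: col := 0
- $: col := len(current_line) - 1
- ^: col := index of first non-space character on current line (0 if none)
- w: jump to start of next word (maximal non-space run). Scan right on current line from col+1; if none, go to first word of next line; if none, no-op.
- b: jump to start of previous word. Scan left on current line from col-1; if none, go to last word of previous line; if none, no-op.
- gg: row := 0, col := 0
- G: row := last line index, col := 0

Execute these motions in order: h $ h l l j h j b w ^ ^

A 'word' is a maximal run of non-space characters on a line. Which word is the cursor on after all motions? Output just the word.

Answer: zero

Derivation:
After 1 (h): row=0 col=0 char='m'
After 2 ($): row=0 col=9 char='h'
After 3 (h): row=0 col=8 char='s'
After 4 (l): row=0 col=9 char='h'
After 5 (l): row=0 col=9 char='h'
After 6 (j): row=1 col=9 char='_'
After 7 (h): row=1 col=8 char='d'
After 8 (j): row=2 col=8 char='k'
After 9 (b): row=2 col=5 char='p'
After 10 (w): row=2 col=11 char='s'
After 11 (^): row=2 col=0 char='z'
After 12 (^): row=2 col=0 char='z'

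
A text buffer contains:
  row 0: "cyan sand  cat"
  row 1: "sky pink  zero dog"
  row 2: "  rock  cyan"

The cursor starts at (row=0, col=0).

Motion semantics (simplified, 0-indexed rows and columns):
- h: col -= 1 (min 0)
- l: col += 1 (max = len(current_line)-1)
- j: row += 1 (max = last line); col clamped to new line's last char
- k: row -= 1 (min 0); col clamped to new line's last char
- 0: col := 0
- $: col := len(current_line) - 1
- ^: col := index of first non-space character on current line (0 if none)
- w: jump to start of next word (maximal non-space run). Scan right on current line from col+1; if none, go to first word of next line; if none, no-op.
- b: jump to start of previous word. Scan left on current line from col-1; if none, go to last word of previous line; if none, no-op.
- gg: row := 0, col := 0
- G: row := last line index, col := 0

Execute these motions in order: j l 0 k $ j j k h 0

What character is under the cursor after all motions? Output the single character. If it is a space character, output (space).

Answer: s

Derivation:
After 1 (j): row=1 col=0 char='s'
After 2 (l): row=1 col=1 char='k'
After 3 (0): row=1 col=0 char='s'
After 4 (k): row=0 col=0 char='c'
After 5 ($): row=0 col=13 char='t'
After 6 (j): row=1 col=13 char='o'
After 7 (j): row=2 col=11 char='n'
After 8 (k): row=1 col=11 char='e'
After 9 (h): row=1 col=10 char='z'
After 10 (0): row=1 col=0 char='s'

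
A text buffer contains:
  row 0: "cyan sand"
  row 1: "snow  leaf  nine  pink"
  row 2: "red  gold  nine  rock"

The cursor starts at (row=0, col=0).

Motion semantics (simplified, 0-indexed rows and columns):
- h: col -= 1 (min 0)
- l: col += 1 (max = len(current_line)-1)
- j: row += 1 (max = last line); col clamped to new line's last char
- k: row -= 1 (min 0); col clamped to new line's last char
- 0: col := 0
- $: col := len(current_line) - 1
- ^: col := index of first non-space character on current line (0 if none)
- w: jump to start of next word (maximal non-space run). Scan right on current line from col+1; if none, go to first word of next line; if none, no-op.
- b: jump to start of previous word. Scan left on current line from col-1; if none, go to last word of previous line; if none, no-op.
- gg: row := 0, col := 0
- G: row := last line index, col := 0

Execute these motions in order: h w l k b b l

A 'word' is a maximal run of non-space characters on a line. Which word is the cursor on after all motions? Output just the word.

Answer: cyan

Derivation:
After 1 (h): row=0 col=0 char='c'
After 2 (w): row=0 col=5 char='s'
After 3 (l): row=0 col=6 char='a'
After 4 (k): row=0 col=6 char='a'
After 5 (b): row=0 col=5 char='s'
After 6 (b): row=0 col=0 char='c'
After 7 (l): row=0 col=1 char='y'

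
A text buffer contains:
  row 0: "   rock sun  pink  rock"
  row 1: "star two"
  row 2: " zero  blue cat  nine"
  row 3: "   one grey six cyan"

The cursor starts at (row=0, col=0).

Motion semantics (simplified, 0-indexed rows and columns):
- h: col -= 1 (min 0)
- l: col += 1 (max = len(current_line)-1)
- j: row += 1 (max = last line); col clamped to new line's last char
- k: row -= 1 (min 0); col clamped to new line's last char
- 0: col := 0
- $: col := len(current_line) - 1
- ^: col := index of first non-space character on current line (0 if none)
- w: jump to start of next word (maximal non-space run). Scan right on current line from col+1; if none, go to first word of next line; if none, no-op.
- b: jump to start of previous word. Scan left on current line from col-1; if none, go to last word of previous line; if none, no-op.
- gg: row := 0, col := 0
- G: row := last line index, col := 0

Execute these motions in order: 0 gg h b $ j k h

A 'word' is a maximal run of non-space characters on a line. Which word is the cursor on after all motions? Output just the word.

Answer: rock

Derivation:
After 1 (0): row=0 col=0 char='_'
After 2 (gg): row=0 col=0 char='_'
After 3 (h): row=0 col=0 char='_'
After 4 (b): row=0 col=0 char='_'
After 5 ($): row=0 col=22 char='k'
After 6 (j): row=1 col=7 char='o'
After 7 (k): row=0 col=7 char='_'
After 8 (h): row=0 col=6 char='k'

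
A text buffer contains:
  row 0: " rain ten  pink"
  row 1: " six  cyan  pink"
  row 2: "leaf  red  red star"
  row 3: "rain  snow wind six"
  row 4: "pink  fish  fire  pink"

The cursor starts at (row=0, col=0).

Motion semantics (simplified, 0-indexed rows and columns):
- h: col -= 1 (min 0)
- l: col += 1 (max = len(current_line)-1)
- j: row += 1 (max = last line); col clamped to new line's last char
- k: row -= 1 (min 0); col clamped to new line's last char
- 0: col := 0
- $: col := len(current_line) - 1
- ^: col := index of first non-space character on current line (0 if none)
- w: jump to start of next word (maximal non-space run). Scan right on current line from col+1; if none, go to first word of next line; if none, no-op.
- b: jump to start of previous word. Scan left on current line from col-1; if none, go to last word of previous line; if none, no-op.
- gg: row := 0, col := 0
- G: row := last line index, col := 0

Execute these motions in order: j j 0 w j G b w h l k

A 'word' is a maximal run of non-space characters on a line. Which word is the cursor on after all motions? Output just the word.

After 1 (j): row=1 col=0 char='_'
After 2 (j): row=2 col=0 char='l'
After 3 (0): row=2 col=0 char='l'
After 4 (w): row=2 col=6 char='r'
After 5 (j): row=3 col=6 char='s'
After 6 (G): row=4 col=0 char='p'
After 7 (b): row=3 col=16 char='s'
After 8 (w): row=4 col=0 char='p'
After 9 (h): row=4 col=0 char='p'
After 10 (l): row=4 col=1 char='i'
After 11 (k): row=3 col=1 char='a'

Answer: rain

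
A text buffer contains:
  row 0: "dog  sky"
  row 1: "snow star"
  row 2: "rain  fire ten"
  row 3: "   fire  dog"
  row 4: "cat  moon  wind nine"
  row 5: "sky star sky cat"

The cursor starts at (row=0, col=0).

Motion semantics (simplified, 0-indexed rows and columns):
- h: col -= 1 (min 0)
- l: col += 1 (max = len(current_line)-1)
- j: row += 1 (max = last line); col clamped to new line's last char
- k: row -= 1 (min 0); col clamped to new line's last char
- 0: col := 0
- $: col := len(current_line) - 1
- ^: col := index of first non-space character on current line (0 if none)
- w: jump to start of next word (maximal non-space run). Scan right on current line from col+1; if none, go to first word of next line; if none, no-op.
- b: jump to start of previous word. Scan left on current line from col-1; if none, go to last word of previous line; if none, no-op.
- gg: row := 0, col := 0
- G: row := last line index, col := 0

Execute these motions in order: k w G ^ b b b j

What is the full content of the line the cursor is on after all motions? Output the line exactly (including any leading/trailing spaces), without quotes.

After 1 (k): row=0 col=0 char='d'
After 2 (w): row=0 col=5 char='s'
After 3 (G): row=5 col=0 char='s'
After 4 (^): row=5 col=0 char='s'
After 5 (b): row=4 col=16 char='n'
After 6 (b): row=4 col=11 char='w'
After 7 (b): row=4 col=5 char='m'
After 8 (j): row=5 col=5 char='t'

Answer: sky star sky cat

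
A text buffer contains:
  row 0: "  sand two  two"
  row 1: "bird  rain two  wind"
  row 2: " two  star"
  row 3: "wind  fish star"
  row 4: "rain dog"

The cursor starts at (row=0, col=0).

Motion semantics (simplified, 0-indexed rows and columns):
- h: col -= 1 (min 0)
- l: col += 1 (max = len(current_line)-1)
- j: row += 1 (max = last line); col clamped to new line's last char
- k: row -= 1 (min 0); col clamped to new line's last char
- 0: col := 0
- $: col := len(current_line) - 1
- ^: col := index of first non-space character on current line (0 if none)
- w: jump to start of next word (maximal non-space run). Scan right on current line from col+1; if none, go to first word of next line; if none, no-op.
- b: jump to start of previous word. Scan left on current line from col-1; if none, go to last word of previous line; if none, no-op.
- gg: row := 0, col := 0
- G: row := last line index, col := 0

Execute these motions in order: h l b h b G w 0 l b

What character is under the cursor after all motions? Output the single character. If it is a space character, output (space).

After 1 (h): row=0 col=0 char='_'
After 2 (l): row=0 col=1 char='_'
After 3 (b): row=0 col=1 char='_'
After 4 (h): row=0 col=0 char='_'
After 5 (b): row=0 col=0 char='_'
After 6 (G): row=4 col=0 char='r'
After 7 (w): row=4 col=5 char='d'
After 8 (0): row=4 col=0 char='r'
After 9 (l): row=4 col=1 char='a'
After 10 (b): row=4 col=0 char='r'

Answer: r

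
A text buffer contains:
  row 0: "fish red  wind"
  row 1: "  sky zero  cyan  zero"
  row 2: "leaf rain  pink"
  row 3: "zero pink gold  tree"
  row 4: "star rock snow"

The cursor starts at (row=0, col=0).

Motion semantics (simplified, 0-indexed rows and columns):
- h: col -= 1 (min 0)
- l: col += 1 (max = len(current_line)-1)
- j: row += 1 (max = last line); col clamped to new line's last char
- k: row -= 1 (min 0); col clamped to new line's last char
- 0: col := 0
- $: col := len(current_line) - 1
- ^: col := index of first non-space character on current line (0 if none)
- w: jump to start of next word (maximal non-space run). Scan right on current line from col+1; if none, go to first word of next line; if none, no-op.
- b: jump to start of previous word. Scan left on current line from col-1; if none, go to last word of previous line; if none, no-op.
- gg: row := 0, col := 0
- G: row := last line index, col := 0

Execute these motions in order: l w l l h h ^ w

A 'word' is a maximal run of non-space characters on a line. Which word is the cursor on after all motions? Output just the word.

After 1 (l): row=0 col=1 char='i'
After 2 (w): row=0 col=5 char='r'
After 3 (l): row=0 col=6 char='e'
After 4 (l): row=0 col=7 char='d'
After 5 (h): row=0 col=6 char='e'
After 6 (h): row=0 col=5 char='r'
After 7 (^): row=0 col=0 char='f'
After 8 (w): row=0 col=5 char='r'

Answer: red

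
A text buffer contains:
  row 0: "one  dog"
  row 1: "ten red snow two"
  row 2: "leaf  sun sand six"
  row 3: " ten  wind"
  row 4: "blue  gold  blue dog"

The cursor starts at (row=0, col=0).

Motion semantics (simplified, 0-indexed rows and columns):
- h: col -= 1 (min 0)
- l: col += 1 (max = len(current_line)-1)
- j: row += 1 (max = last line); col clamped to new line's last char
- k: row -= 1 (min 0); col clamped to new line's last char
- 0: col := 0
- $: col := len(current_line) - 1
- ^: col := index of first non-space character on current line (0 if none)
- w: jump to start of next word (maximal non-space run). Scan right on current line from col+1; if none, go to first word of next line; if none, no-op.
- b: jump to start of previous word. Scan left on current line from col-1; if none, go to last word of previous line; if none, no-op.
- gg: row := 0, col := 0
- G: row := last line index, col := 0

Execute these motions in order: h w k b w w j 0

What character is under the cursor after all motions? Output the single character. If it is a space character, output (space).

After 1 (h): row=0 col=0 char='o'
After 2 (w): row=0 col=5 char='d'
After 3 (k): row=0 col=5 char='d'
After 4 (b): row=0 col=0 char='o'
After 5 (w): row=0 col=5 char='d'
After 6 (w): row=1 col=0 char='t'
After 7 (j): row=2 col=0 char='l'
After 8 (0): row=2 col=0 char='l'

Answer: l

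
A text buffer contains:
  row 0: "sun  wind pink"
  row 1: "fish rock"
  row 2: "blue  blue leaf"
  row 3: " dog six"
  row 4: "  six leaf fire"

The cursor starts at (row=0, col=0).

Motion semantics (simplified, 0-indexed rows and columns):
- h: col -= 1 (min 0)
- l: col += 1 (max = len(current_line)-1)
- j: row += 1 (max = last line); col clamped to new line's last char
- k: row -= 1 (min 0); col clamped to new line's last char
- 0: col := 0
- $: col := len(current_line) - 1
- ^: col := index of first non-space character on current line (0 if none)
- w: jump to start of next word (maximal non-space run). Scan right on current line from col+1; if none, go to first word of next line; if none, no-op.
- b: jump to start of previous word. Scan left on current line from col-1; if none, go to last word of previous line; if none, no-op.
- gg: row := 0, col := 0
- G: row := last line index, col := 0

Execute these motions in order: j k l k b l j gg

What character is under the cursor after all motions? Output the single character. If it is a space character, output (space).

After 1 (j): row=1 col=0 char='f'
After 2 (k): row=0 col=0 char='s'
After 3 (l): row=0 col=1 char='u'
After 4 (k): row=0 col=1 char='u'
After 5 (b): row=0 col=0 char='s'
After 6 (l): row=0 col=1 char='u'
After 7 (j): row=1 col=1 char='i'
After 8 (gg): row=0 col=0 char='s'

Answer: s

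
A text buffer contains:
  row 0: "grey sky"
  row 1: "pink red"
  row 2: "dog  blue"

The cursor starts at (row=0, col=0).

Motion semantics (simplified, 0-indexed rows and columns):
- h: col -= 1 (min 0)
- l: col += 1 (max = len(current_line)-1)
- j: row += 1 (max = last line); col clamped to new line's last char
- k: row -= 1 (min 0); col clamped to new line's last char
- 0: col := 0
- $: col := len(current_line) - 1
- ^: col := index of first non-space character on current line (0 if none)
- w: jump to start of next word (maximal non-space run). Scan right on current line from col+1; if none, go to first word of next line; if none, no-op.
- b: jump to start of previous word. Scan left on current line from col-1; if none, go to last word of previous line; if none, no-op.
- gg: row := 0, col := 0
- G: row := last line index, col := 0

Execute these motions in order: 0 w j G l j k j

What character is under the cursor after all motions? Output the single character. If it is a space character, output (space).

Answer: o

Derivation:
After 1 (0): row=0 col=0 char='g'
After 2 (w): row=0 col=5 char='s'
After 3 (j): row=1 col=5 char='r'
After 4 (G): row=2 col=0 char='d'
After 5 (l): row=2 col=1 char='o'
After 6 (j): row=2 col=1 char='o'
After 7 (k): row=1 col=1 char='i'
After 8 (j): row=2 col=1 char='o'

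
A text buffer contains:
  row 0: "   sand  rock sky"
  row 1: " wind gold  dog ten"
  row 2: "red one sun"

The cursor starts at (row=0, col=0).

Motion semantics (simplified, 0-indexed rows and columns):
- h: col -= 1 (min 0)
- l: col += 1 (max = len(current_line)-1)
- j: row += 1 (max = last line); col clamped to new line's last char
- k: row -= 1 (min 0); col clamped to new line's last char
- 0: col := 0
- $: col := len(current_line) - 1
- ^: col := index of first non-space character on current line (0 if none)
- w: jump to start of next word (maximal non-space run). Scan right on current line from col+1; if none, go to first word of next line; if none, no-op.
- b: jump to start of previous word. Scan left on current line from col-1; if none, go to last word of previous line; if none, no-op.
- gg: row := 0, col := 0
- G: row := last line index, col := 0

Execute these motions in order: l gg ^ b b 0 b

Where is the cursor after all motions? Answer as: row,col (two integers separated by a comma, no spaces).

Answer: 0,0

Derivation:
After 1 (l): row=0 col=1 char='_'
After 2 (gg): row=0 col=0 char='_'
After 3 (^): row=0 col=3 char='s'
After 4 (b): row=0 col=3 char='s'
After 5 (b): row=0 col=3 char='s'
After 6 (0): row=0 col=0 char='_'
After 7 (b): row=0 col=0 char='_'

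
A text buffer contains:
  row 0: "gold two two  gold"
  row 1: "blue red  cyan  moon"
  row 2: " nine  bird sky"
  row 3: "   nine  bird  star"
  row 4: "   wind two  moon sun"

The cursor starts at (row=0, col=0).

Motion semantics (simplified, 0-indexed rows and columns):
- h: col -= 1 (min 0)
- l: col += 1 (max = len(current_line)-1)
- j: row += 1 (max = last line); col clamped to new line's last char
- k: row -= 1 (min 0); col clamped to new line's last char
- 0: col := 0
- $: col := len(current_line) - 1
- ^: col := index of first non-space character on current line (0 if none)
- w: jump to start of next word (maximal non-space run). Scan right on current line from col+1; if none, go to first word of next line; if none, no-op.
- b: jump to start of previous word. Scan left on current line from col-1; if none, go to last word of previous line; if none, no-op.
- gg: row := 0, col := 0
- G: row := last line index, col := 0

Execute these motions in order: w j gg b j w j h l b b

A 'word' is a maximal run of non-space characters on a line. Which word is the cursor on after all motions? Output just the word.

After 1 (w): row=0 col=5 char='t'
After 2 (j): row=1 col=5 char='r'
After 3 (gg): row=0 col=0 char='g'
After 4 (b): row=0 col=0 char='g'
After 5 (j): row=1 col=0 char='b'
After 6 (w): row=1 col=5 char='r'
After 7 (j): row=2 col=5 char='_'
After 8 (h): row=2 col=4 char='e'
After 9 (l): row=2 col=5 char='_'
After 10 (b): row=2 col=1 char='n'
After 11 (b): row=1 col=16 char='m'

Answer: moon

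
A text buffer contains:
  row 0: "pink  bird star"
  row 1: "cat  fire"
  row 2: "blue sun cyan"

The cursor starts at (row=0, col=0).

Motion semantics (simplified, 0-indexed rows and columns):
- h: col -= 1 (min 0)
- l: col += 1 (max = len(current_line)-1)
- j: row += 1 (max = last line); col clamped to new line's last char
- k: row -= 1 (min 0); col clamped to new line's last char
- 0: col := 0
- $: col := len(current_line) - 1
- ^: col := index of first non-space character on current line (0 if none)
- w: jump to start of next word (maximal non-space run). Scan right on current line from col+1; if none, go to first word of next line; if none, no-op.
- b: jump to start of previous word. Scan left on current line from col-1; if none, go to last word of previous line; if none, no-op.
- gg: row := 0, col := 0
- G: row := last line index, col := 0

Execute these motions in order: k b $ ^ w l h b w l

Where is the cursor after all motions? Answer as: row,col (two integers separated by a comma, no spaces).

After 1 (k): row=0 col=0 char='p'
After 2 (b): row=0 col=0 char='p'
After 3 ($): row=0 col=14 char='r'
After 4 (^): row=0 col=0 char='p'
After 5 (w): row=0 col=6 char='b'
After 6 (l): row=0 col=7 char='i'
After 7 (h): row=0 col=6 char='b'
After 8 (b): row=0 col=0 char='p'
After 9 (w): row=0 col=6 char='b'
After 10 (l): row=0 col=7 char='i'

Answer: 0,7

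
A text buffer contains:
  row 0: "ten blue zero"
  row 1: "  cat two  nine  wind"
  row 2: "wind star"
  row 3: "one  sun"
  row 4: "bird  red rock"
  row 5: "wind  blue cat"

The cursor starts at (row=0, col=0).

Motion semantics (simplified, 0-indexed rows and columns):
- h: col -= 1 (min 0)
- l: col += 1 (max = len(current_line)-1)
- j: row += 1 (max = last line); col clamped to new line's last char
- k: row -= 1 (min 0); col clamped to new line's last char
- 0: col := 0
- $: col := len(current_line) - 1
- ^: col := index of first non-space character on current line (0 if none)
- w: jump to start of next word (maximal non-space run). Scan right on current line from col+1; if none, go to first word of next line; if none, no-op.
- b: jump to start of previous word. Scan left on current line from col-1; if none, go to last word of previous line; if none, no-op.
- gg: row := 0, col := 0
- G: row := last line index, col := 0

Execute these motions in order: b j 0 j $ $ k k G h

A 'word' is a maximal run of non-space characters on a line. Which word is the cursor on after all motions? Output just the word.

Answer: wind

Derivation:
After 1 (b): row=0 col=0 char='t'
After 2 (j): row=1 col=0 char='_'
After 3 (0): row=1 col=0 char='_'
After 4 (j): row=2 col=0 char='w'
After 5 ($): row=2 col=8 char='r'
After 6 ($): row=2 col=8 char='r'
After 7 (k): row=1 col=8 char='o'
After 8 (k): row=0 col=8 char='_'
After 9 (G): row=5 col=0 char='w'
After 10 (h): row=5 col=0 char='w'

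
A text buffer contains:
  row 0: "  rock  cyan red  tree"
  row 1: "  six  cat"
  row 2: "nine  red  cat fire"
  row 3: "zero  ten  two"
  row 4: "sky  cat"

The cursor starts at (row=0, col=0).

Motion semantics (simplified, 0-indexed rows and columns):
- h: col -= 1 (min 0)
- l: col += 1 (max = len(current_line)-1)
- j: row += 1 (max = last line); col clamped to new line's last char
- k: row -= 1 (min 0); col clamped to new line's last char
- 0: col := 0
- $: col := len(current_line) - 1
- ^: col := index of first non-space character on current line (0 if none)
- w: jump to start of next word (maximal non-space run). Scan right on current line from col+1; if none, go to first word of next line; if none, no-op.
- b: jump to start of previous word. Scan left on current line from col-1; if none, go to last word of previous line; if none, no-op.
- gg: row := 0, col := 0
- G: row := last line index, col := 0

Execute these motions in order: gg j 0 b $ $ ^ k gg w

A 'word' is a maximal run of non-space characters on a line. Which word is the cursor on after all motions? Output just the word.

After 1 (gg): row=0 col=0 char='_'
After 2 (j): row=1 col=0 char='_'
After 3 (0): row=1 col=0 char='_'
After 4 (b): row=0 col=18 char='t'
After 5 ($): row=0 col=21 char='e'
After 6 ($): row=0 col=21 char='e'
After 7 (^): row=0 col=2 char='r'
After 8 (k): row=0 col=2 char='r'
After 9 (gg): row=0 col=0 char='_'
After 10 (w): row=0 col=2 char='r'

Answer: rock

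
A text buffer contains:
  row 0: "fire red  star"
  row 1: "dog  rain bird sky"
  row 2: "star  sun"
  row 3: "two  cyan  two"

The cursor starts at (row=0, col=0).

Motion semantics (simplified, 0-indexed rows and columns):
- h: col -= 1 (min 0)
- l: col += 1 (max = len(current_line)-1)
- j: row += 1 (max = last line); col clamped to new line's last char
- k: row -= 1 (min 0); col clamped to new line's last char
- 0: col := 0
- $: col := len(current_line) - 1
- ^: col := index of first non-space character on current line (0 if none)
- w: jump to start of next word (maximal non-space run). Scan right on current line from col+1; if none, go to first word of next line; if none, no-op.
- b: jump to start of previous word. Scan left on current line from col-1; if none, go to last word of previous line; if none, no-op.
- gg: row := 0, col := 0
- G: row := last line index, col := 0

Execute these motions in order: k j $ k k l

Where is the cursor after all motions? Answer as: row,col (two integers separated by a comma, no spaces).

After 1 (k): row=0 col=0 char='f'
After 2 (j): row=1 col=0 char='d'
After 3 ($): row=1 col=17 char='y'
After 4 (k): row=0 col=13 char='r'
After 5 (k): row=0 col=13 char='r'
After 6 (l): row=0 col=13 char='r'

Answer: 0,13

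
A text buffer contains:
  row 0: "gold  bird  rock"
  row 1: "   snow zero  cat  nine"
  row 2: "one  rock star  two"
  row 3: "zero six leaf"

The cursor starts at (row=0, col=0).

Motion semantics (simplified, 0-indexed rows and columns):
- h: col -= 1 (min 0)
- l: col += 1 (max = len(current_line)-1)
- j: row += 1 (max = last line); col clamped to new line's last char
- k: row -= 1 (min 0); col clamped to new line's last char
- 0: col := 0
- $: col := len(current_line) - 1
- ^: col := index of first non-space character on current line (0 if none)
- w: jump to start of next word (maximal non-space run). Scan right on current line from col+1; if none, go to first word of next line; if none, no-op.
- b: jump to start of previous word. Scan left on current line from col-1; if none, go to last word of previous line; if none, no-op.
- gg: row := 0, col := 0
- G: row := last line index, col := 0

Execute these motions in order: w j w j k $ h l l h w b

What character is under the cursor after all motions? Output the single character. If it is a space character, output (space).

After 1 (w): row=0 col=6 char='b'
After 2 (j): row=1 col=6 char='w'
After 3 (w): row=1 col=8 char='z'
After 4 (j): row=2 col=8 char='k'
After 5 (k): row=1 col=8 char='z'
After 6 ($): row=1 col=22 char='e'
After 7 (h): row=1 col=21 char='n'
After 8 (l): row=1 col=22 char='e'
After 9 (l): row=1 col=22 char='e'
After 10 (h): row=1 col=21 char='n'
After 11 (w): row=2 col=0 char='o'
After 12 (b): row=1 col=19 char='n'

Answer: n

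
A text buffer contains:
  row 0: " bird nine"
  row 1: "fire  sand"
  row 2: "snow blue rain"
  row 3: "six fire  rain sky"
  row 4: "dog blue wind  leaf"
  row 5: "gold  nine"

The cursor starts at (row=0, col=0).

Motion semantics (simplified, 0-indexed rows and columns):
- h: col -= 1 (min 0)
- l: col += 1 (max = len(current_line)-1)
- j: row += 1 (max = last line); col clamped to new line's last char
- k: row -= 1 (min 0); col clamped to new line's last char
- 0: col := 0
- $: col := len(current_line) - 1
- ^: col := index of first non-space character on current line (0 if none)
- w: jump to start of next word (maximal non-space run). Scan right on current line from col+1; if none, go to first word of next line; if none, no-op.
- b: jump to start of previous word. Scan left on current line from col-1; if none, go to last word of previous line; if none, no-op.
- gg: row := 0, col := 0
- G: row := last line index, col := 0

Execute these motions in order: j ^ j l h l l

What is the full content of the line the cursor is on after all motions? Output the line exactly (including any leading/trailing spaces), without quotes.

Answer: snow blue rain

Derivation:
After 1 (j): row=1 col=0 char='f'
After 2 (^): row=1 col=0 char='f'
After 3 (j): row=2 col=0 char='s'
After 4 (l): row=2 col=1 char='n'
After 5 (h): row=2 col=0 char='s'
After 6 (l): row=2 col=1 char='n'
After 7 (l): row=2 col=2 char='o'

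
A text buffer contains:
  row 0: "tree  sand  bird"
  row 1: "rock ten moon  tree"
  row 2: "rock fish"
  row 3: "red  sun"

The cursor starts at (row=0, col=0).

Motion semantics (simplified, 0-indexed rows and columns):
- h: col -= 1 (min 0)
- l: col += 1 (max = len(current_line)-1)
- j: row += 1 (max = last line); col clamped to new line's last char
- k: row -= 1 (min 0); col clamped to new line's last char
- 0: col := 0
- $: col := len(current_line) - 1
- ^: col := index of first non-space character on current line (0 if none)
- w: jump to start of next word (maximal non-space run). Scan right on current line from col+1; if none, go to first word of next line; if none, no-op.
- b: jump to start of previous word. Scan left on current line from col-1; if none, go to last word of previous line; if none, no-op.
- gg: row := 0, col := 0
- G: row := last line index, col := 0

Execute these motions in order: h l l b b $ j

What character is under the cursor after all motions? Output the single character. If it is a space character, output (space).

After 1 (h): row=0 col=0 char='t'
After 2 (l): row=0 col=1 char='r'
After 3 (l): row=0 col=2 char='e'
After 4 (b): row=0 col=0 char='t'
After 5 (b): row=0 col=0 char='t'
After 6 ($): row=0 col=15 char='d'
After 7 (j): row=1 col=15 char='t'

Answer: t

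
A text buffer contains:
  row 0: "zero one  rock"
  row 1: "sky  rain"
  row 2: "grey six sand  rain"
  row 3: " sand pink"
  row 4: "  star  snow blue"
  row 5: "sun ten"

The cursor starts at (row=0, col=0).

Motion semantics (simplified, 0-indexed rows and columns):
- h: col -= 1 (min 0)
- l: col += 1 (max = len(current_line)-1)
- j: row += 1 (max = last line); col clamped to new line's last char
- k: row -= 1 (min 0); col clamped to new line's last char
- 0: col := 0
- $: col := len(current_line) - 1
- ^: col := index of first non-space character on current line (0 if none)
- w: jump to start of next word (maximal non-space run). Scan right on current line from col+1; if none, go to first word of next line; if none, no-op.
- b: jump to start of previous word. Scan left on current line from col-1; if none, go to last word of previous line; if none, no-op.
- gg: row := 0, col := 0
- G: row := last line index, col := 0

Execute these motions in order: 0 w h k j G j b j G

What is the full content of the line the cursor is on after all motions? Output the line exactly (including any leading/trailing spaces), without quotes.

Answer: sun ten

Derivation:
After 1 (0): row=0 col=0 char='z'
After 2 (w): row=0 col=5 char='o'
After 3 (h): row=0 col=4 char='_'
After 4 (k): row=0 col=4 char='_'
After 5 (j): row=1 col=4 char='_'
After 6 (G): row=5 col=0 char='s'
After 7 (j): row=5 col=0 char='s'
After 8 (b): row=4 col=13 char='b'
After 9 (j): row=5 col=6 char='n'
After 10 (G): row=5 col=0 char='s'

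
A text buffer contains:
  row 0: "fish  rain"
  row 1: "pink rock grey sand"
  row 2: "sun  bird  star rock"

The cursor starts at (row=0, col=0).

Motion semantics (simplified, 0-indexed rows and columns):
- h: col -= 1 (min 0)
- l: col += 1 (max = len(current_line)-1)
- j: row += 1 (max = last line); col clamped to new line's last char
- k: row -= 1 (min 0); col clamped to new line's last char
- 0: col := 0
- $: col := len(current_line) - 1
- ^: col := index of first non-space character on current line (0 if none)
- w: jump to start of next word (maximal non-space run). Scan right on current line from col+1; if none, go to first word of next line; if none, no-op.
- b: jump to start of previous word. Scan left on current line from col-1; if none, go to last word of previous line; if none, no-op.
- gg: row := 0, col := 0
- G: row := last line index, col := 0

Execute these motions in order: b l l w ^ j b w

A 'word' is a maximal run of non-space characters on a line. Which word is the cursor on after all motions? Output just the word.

After 1 (b): row=0 col=0 char='f'
After 2 (l): row=0 col=1 char='i'
After 3 (l): row=0 col=2 char='s'
After 4 (w): row=0 col=6 char='r'
After 5 (^): row=0 col=0 char='f'
After 6 (j): row=1 col=0 char='p'
After 7 (b): row=0 col=6 char='r'
After 8 (w): row=1 col=0 char='p'

Answer: pink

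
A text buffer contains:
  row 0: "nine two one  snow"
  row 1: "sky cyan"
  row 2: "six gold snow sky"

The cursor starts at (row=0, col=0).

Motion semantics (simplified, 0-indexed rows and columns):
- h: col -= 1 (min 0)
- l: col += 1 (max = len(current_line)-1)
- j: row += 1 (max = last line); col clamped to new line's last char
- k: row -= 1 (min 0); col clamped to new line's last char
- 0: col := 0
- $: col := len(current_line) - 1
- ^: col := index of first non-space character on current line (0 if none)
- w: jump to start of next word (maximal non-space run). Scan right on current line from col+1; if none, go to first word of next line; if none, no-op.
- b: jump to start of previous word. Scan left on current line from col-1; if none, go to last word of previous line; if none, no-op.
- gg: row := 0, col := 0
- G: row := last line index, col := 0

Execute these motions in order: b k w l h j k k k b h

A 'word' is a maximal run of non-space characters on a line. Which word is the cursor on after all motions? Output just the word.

Answer: nine

Derivation:
After 1 (b): row=0 col=0 char='n'
After 2 (k): row=0 col=0 char='n'
After 3 (w): row=0 col=5 char='t'
After 4 (l): row=0 col=6 char='w'
After 5 (h): row=0 col=5 char='t'
After 6 (j): row=1 col=5 char='y'
After 7 (k): row=0 col=5 char='t'
After 8 (k): row=0 col=5 char='t'
After 9 (k): row=0 col=5 char='t'
After 10 (b): row=0 col=0 char='n'
After 11 (h): row=0 col=0 char='n'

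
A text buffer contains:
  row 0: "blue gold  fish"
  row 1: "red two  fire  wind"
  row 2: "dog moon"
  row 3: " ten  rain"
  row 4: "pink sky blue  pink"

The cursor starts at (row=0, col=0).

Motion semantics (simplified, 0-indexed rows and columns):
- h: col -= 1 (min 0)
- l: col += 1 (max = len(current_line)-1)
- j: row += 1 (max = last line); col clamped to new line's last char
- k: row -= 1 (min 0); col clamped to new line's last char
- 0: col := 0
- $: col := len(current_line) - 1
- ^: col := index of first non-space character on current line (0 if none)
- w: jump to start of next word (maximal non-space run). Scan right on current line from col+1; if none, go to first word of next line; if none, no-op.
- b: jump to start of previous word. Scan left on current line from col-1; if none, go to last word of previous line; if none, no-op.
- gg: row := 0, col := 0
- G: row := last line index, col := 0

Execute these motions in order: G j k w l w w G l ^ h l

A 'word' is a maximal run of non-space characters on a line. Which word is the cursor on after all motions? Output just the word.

After 1 (G): row=4 col=0 char='p'
After 2 (j): row=4 col=0 char='p'
After 3 (k): row=3 col=0 char='_'
After 4 (w): row=3 col=1 char='t'
After 5 (l): row=3 col=2 char='e'
After 6 (w): row=3 col=6 char='r'
After 7 (w): row=4 col=0 char='p'
After 8 (G): row=4 col=0 char='p'
After 9 (l): row=4 col=1 char='i'
After 10 (^): row=4 col=0 char='p'
After 11 (h): row=4 col=0 char='p'
After 12 (l): row=4 col=1 char='i'

Answer: pink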